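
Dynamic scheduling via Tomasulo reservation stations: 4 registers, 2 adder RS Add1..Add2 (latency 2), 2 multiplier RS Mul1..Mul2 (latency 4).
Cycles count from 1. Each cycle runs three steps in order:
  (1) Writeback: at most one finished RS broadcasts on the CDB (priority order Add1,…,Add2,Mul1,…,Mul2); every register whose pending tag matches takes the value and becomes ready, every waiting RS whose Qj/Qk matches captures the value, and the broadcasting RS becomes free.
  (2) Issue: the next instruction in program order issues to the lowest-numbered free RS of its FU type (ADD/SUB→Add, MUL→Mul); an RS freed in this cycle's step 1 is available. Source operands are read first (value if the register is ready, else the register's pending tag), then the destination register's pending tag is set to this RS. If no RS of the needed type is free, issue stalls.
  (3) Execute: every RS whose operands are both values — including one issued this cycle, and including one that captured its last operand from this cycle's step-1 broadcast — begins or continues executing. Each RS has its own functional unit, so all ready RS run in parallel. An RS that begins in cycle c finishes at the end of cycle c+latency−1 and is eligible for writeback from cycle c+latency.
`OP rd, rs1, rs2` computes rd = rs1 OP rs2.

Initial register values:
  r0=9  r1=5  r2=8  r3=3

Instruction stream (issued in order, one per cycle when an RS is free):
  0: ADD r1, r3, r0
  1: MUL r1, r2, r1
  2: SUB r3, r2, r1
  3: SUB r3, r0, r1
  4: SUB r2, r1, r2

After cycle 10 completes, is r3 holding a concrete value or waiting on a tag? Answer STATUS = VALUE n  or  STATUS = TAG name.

STATUS = VALUE -87

  c1: issue ADD r1<-Add1  regs: r0:9,r1:Add1,r2:8,r3:3
  c2: issue MUL r1<-Mul1  regs: r0:9,r1:Mul1,r2:8,r3:3
  c3: CDB Add1=12; issue SUB r3<-Add1  regs: r0:9,r1:Mul1,r2:8,r3:Add1
  c4: issue SUB r3<-Add2  regs: r0:9,r1:Mul1,r2:8,r3:Add2
  c5: stall  regs: r0:9,r1:Mul1,r2:8,r3:Add2
  c6: stall  regs: r0:9,r1:Mul1,r2:8,r3:Add2
  c7: CDB Mul1=96; stall  regs: r0:9,r1:96,r2:8,r3:Add2
  c8: stall  regs: r0:9,r1:96,r2:8,r3:Add2
  c9: CDB Add1=-88; issue SUB r2<-Add1  regs: r0:9,r1:96,r2:Add1,r3:Add2
  c10: CDB Add2=-87  regs: r0:9,r1:96,r2:Add1,r3:-87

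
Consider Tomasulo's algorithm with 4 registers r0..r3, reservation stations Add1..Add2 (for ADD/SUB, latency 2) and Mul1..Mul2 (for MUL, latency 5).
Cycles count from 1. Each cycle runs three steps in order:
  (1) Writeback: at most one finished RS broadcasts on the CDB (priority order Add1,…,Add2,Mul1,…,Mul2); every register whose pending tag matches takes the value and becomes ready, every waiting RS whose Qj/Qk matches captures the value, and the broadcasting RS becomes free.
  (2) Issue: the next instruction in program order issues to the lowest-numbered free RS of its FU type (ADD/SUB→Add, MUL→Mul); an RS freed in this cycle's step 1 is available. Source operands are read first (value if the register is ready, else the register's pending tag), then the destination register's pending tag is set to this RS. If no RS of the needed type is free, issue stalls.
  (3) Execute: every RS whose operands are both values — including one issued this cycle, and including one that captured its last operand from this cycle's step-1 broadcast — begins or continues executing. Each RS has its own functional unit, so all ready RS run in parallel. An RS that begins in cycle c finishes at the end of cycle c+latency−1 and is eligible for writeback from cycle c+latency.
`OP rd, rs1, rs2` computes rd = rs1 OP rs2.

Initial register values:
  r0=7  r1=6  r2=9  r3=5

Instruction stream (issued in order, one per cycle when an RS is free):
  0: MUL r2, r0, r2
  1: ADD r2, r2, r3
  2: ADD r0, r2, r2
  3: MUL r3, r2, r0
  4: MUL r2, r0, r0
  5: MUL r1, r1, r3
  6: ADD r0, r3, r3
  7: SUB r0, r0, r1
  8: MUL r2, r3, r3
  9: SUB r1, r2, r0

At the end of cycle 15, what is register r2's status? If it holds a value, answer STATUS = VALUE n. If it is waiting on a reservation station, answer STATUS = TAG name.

cycle 1: issue MUL r2<-Mul1 // r0:7,r1:6,r2:Mul1,r3:5
cycle 2: issue ADD r2<-Add1 // r0:7,r1:6,r2:Add1,r3:5
cycle 3: issue ADD r0<-Add2 // r0:Add2,r1:6,r2:Add1,r3:5
cycle 4: issue MUL r3<-Mul2 // r0:Add2,r1:6,r2:Add1,r3:Mul2
cycle 5: stall // r0:Add2,r1:6,r2:Add1,r3:Mul2
cycle 6: CDB Mul1=63; issue MUL r2<-Mul1 // r0:Add2,r1:6,r2:Mul1,r3:Mul2
cycle 7: stall // r0:Add2,r1:6,r2:Mul1,r3:Mul2
cycle 8: CDB Add1=68; stall // r0:Add2,r1:6,r2:Mul1,r3:Mul2
cycle 9: stall // r0:Add2,r1:6,r2:Mul1,r3:Mul2
cycle 10: CDB Add2=136; stall // r0:136,r1:6,r2:Mul1,r3:Mul2
cycle 11: stall // r0:136,r1:6,r2:Mul1,r3:Mul2
cycle 12: stall // r0:136,r1:6,r2:Mul1,r3:Mul2
cycle 13: stall // r0:136,r1:6,r2:Mul1,r3:Mul2
cycle 14: stall // r0:136,r1:6,r2:Mul1,r3:Mul2
cycle 15: CDB Mul1=18496; issue MUL r1<-Mul1 // r0:136,r1:Mul1,r2:18496,r3:Mul2

STATUS = VALUE 18496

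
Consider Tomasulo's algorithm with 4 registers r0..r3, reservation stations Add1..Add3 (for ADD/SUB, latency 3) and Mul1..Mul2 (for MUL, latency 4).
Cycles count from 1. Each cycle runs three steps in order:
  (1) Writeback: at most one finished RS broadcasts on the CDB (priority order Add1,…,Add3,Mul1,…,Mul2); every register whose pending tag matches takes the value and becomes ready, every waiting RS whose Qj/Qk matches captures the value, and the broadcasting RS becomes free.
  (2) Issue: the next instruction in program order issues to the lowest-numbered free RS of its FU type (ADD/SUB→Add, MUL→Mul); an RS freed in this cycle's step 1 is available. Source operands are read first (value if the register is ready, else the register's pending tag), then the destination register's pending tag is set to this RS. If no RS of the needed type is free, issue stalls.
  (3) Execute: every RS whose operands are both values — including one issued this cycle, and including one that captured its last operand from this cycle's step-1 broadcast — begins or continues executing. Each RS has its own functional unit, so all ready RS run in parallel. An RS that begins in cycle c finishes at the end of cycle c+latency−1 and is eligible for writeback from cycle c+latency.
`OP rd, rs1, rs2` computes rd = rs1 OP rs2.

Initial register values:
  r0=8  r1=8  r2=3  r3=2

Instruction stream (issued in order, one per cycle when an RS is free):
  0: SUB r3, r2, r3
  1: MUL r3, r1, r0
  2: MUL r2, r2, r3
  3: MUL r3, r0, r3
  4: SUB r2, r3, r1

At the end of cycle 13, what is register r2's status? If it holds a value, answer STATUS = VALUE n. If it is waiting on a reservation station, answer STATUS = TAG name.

STATUS = VALUE 504

  c1: issue SUB r3<-Add1  regs: r0:8,r1:8,r2:3,r3:Add1
  c2: issue MUL r3<-Mul1  regs: r0:8,r1:8,r2:3,r3:Mul1
  c3: issue MUL r2<-Mul2  regs: r0:8,r1:8,r2:Mul2,r3:Mul1
  c4: CDB Add1=1; stall  regs: r0:8,r1:8,r2:Mul2,r3:Mul1
  c5: stall  regs: r0:8,r1:8,r2:Mul2,r3:Mul1
  c6: CDB Mul1=64; issue MUL r3<-Mul1  regs: r0:8,r1:8,r2:Mul2,r3:Mul1
  c7: issue SUB r2<-Add1  regs: r0:8,r1:8,r2:Add1,r3:Mul1
  c8: -  regs: r0:8,r1:8,r2:Add1,r3:Mul1
  c9: -  regs: r0:8,r1:8,r2:Add1,r3:Mul1
  c10: CDB Mul1=512  regs: r0:8,r1:8,r2:Add1,r3:512
  c11: CDB Mul2=192  regs: r0:8,r1:8,r2:Add1,r3:512
  c12: -  regs: r0:8,r1:8,r2:Add1,r3:512
  c13: CDB Add1=504  regs: r0:8,r1:8,r2:504,r3:512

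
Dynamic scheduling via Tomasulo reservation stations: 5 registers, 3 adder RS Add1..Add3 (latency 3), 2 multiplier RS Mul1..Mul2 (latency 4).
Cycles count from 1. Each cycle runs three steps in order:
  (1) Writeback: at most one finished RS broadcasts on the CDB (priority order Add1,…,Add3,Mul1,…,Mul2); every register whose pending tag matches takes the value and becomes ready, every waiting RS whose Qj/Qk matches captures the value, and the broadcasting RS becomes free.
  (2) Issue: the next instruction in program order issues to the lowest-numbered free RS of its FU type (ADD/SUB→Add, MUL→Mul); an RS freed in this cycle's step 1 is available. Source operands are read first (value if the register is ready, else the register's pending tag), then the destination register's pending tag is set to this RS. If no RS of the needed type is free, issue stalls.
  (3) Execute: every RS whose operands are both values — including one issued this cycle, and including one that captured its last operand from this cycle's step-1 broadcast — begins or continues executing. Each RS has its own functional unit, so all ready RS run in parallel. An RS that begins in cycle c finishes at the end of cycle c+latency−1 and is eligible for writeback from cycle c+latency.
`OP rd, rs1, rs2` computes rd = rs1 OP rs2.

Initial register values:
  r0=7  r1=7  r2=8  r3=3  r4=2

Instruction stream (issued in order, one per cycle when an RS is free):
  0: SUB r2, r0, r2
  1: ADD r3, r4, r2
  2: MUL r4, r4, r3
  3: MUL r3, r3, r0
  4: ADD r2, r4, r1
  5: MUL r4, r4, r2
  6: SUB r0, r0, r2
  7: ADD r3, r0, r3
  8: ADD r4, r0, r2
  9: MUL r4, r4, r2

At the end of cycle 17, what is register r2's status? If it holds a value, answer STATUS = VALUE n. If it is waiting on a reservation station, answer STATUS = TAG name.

cycle 1: issue SUB r2<-Add1 // r0:7,r1:7,r2:Add1,r3:3,r4:2
cycle 2: issue ADD r3<-Add2 // r0:7,r1:7,r2:Add1,r3:Add2,r4:2
cycle 3: issue MUL r4<-Mul1 // r0:7,r1:7,r2:Add1,r3:Add2,r4:Mul1
cycle 4: CDB Add1=-1; issue MUL r3<-Mul2 // r0:7,r1:7,r2:-1,r3:Mul2,r4:Mul1
cycle 5: issue ADD r2<-Add1 // r0:7,r1:7,r2:Add1,r3:Mul2,r4:Mul1
cycle 6: stall // r0:7,r1:7,r2:Add1,r3:Mul2,r4:Mul1
cycle 7: CDB Add2=1; stall // r0:7,r1:7,r2:Add1,r3:Mul2,r4:Mul1
cycle 8: stall // r0:7,r1:7,r2:Add1,r3:Mul2,r4:Mul1
cycle 9: stall // r0:7,r1:7,r2:Add1,r3:Mul2,r4:Mul1
cycle 10: stall // r0:7,r1:7,r2:Add1,r3:Mul2,r4:Mul1
cycle 11: CDB Mul1=2; issue MUL r4<-Mul1 // r0:7,r1:7,r2:Add1,r3:Mul2,r4:Mul1
cycle 12: CDB Mul2=7; issue SUB r0<-Add2 // r0:Add2,r1:7,r2:Add1,r3:7,r4:Mul1
cycle 13: issue ADD r3<-Add3 // r0:Add2,r1:7,r2:Add1,r3:Add3,r4:Mul1
cycle 14: CDB Add1=9; issue ADD r4<-Add1 // r0:Add2,r1:7,r2:9,r3:Add3,r4:Add1
cycle 15: issue MUL r4<-Mul2 // r0:Add2,r1:7,r2:9,r3:Add3,r4:Mul2
cycle 16: - // r0:Add2,r1:7,r2:9,r3:Add3,r4:Mul2
cycle 17: CDB Add2=-2 // r0:-2,r1:7,r2:9,r3:Add3,r4:Mul2

STATUS = VALUE 9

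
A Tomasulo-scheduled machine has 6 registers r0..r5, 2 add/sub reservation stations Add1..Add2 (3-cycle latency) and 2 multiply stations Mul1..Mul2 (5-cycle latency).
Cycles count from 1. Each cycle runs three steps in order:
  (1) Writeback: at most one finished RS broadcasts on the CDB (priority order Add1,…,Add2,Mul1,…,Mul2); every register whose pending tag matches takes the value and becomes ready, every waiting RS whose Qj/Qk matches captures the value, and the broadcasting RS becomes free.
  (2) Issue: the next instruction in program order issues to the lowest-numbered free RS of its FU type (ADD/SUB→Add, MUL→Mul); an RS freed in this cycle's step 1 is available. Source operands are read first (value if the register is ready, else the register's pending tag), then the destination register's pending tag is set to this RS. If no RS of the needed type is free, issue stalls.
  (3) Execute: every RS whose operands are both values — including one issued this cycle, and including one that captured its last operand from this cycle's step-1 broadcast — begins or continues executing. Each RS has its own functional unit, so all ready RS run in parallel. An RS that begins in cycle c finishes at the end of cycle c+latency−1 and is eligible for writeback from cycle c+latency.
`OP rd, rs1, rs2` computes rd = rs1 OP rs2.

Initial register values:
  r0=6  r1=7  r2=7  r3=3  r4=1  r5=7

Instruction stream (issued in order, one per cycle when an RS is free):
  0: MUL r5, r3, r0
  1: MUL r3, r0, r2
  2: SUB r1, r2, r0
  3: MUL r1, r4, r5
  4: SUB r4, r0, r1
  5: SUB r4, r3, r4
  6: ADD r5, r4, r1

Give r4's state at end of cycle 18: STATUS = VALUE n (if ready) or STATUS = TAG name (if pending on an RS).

STATUS = VALUE 54

c1: issue MUL r5<-Mul1 | r0:6,r1:7,r2:7,r3:3,r4:1,r5:Mul1
c2: issue MUL r3<-Mul2 | r0:6,r1:7,r2:7,r3:Mul2,r4:1,r5:Mul1
c3: issue SUB r1<-Add1 | r0:6,r1:Add1,r2:7,r3:Mul2,r4:1,r5:Mul1
c4: stall | r0:6,r1:Add1,r2:7,r3:Mul2,r4:1,r5:Mul1
c5: stall | r0:6,r1:Add1,r2:7,r3:Mul2,r4:1,r5:Mul1
c6: CDB Add1=1; stall | r0:6,r1:1,r2:7,r3:Mul2,r4:1,r5:Mul1
c7: CDB Mul1=18; issue MUL r1<-Mul1 | r0:6,r1:Mul1,r2:7,r3:Mul2,r4:1,r5:18
c8: CDB Mul2=42; issue SUB r4<-Add1 | r0:6,r1:Mul1,r2:7,r3:42,r4:Add1,r5:18
c9: issue SUB r4<-Add2 | r0:6,r1:Mul1,r2:7,r3:42,r4:Add2,r5:18
c10: stall | r0:6,r1:Mul1,r2:7,r3:42,r4:Add2,r5:18
c11: stall | r0:6,r1:Mul1,r2:7,r3:42,r4:Add2,r5:18
c12: CDB Mul1=18; stall | r0:6,r1:18,r2:7,r3:42,r4:Add2,r5:18
c13: stall | r0:6,r1:18,r2:7,r3:42,r4:Add2,r5:18
c14: stall | r0:6,r1:18,r2:7,r3:42,r4:Add2,r5:18
c15: CDB Add1=-12; issue ADD r5<-Add1 | r0:6,r1:18,r2:7,r3:42,r4:Add2,r5:Add1
c16: - | r0:6,r1:18,r2:7,r3:42,r4:Add2,r5:Add1
c17: - | r0:6,r1:18,r2:7,r3:42,r4:Add2,r5:Add1
c18: CDB Add2=54 | r0:6,r1:18,r2:7,r3:42,r4:54,r5:Add1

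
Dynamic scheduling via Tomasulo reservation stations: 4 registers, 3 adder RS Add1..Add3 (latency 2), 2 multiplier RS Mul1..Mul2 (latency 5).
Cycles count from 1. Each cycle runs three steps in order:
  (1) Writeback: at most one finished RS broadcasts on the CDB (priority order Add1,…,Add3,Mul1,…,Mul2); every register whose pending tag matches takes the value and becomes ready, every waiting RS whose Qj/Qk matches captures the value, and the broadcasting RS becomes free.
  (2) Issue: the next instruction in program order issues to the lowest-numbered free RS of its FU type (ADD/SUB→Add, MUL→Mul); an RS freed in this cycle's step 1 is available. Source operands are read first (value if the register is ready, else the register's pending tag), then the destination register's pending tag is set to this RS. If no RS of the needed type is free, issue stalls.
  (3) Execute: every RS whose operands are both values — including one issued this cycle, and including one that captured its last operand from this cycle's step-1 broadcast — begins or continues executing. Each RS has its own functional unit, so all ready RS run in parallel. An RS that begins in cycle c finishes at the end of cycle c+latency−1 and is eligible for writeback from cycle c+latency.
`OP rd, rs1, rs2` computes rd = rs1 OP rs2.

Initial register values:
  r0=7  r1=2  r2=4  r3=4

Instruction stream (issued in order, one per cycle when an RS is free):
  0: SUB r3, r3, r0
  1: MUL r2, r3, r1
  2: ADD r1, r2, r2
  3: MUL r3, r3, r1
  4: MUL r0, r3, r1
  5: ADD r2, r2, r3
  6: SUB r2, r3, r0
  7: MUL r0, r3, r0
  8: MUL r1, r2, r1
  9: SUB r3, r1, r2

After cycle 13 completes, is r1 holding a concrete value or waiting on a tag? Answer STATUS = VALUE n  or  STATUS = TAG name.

STATUS = VALUE -12

cycle 1: issue SUB r3<-Add1 // r0:7,r1:2,r2:4,r3:Add1
cycle 2: issue MUL r2<-Mul1 // r0:7,r1:2,r2:Mul1,r3:Add1
cycle 3: CDB Add1=-3; issue ADD r1<-Add1 // r0:7,r1:Add1,r2:Mul1,r3:-3
cycle 4: issue MUL r3<-Mul2 // r0:7,r1:Add1,r2:Mul1,r3:Mul2
cycle 5: stall // r0:7,r1:Add1,r2:Mul1,r3:Mul2
cycle 6: stall // r0:7,r1:Add1,r2:Mul1,r3:Mul2
cycle 7: stall // r0:7,r1:Add1,r2:Mul1,r3:Mul2
cycle 8: CDB Mul1=-6; issue MUL r0<-Mul1 // r0:Mul1,r1:Add1,r2:-6,r3:Mul2
cycle 9: issue ADD r2<-Add2 // r0:Mul1,r1:Add1,r2:Add2,r3:Mul2
cycle 10: CDB Add1=-12; issue SUB r2<-Add1 // r0:Mul1,r1:-12,r2:Add1,r3:Mul2
cycle 11: stall // r0:Mul1,r1:-12,r2:Add1,r3:Mul2
cycle 12: stall // r0:Mul1,r1:-12,r2:Add1,r3:Mul2
cycle 13: stall // r0:Mul1,r1:-12,r2:Add1,r3:Mul2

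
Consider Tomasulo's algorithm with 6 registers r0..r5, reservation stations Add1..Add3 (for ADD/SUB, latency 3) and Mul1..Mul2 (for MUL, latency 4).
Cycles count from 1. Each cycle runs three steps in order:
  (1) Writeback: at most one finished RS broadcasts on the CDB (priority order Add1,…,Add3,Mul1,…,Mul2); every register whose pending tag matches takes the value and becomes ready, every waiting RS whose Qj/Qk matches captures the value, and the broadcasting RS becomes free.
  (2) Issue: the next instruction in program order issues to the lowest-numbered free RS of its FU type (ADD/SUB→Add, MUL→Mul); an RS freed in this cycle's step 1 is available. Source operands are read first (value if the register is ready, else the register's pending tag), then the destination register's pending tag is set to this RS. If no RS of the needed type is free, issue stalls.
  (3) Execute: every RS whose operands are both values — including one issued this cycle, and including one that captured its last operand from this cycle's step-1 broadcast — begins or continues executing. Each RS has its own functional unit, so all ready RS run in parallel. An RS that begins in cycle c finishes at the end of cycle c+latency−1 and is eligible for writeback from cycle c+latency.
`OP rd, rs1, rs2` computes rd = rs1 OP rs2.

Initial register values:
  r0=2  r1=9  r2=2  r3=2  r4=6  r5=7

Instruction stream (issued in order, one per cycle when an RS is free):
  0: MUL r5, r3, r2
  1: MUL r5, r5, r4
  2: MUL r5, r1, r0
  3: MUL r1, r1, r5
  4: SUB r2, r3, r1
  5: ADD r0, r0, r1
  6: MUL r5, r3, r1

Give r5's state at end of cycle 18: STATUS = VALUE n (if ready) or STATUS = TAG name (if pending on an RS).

STATUS = VALUE 324

cycle 1: issue MUL r5<-Mul1 // r0:2,r1:9,r2:2,r3:2,r4:6,r5:Mul1
cycle 2: issue MUL r5<-Mul2 // r0:2,r1:9,r2:2,r3:2,r4:6,r5:Mul2
cycle 3: stall // r0:2,r1:9,r2:2,r3:2,r4:6,r5:Mul2
cycle 4: stall // r0:2,r1:9,r2:2,r3:2,r4:6,r5:Mul2
cycle 5: CDB Mul1=4; issue MUL r5<-Mul1 // r0:2,r1:9,r2:2,r3:2,r4:6,r5:Mul1
cycle 6: stall // r0:2,r1:9,r2:2,r3:2,r4:6,r5:Mul1
cycle 7: stall // r0:2,r1:9,r2:2,r3:2,r4:6,r5:Mul1
cycle 8: stall // r0:2,r1:9,r2:2,r3:2,r4:6,r5:Mul1
cycle 9: CDB Mul1=18; issue MUL r1<-Mul1 // r0:2,r1:Mul1,r2:2,r3:2,r4:6,r5:18
cycle 10: CDB Mul2=24; issue SUB r2<-Add1 // r0:2,r1:Mul1,r2:Add1,r3:2,r4:6,r5:18
cycle 11: issue ADD r0<-Add2 // r0:Add2,r1:Mul1,r2:Add1,r3:2,r4:6,r5:18
cycle 12: issue MUL r5<-Mul2 // r0:Add2,r1:Mul1,r2:Add1,r3:2,r4:6,r5:Mul2
cycle 13: CDB Mul1=162 // r0:Add2,r1:162,r2:Add1,r3:2,r4:6,r5:Mul2
cycle 14: - // r0:Add2,r1:162,r2:Add1,r3:2,r4:6,r5:Mul2
cycle 15: - // r0:Add2,r1:162,r2:Add1,r3:2,r4:6,r5:Mul2
cycle 16: CDB Add1=-160 // r0:Add2,r1:162,r2:-160,r3:2,r4:6,r5:Mul2
cycle 17: CDB Add2=164 // r0:164,r1:162,r2:-160,r3:2,r4:6,r5:Mul2
cycle 18: CDB Mul2=324 // r0:164,r1:162,r2:-160,r3:2,r4:6,r5:324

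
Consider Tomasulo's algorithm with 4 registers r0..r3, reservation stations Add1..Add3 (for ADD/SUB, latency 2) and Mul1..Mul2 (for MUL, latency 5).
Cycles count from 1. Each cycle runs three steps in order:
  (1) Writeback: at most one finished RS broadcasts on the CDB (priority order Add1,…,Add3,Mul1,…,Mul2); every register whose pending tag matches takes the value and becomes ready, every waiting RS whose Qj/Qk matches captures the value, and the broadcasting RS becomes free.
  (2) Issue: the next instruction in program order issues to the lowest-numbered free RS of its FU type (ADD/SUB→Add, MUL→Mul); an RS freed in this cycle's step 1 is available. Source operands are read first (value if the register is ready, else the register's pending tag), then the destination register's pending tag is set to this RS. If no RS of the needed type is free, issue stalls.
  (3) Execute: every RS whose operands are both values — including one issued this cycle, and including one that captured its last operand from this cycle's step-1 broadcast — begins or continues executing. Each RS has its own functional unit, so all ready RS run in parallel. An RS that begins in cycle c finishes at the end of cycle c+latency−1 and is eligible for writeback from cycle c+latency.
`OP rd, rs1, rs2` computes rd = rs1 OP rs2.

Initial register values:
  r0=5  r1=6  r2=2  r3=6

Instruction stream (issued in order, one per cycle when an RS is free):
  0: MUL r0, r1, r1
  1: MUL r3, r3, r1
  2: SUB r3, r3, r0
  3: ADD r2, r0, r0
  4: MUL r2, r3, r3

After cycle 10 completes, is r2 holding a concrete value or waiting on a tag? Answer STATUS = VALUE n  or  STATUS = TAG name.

STATUS = TAG Mul1

cycle 1: issue MUL r0<-Mul1 // r0:Mul1,r1:6,r2:2,r3:6
cycle 2: issue MUL r3<-Mul2 // r0:Mul1,r1:6,r2:2,r3:Mul2
cycle 3: issue SUB r3<-Add1 // r0:Mul1,r1:6,r2:2,r3:Add1
cycle 4: issue ADD r2<-Add2 // r0:Mul1,r1:6,r2:Add2,r3:Add1
cycle 5: stall // r0:Mul1,r1:6,r2:Add2,r3:Add1
cycle 6: CDB Mul1=36; issue MUL r2<-Mul1 // r0:36,r1:6,r2:Mul1,r3:Add1
cycle 7: CDB Mul2=36 // r0:36,r1:6,r2:Mul1,r3:Add1
cycle 8: CDB Add2=72 // r0:36,r1:6,r2:Mul1,r3:Add1
cycle 9: CDB Add1=0 // r0:36,r1:6,r2:Mul1,r3:0
cycle 10: - // r0:36,r1:6,r2:Mul1,r3:0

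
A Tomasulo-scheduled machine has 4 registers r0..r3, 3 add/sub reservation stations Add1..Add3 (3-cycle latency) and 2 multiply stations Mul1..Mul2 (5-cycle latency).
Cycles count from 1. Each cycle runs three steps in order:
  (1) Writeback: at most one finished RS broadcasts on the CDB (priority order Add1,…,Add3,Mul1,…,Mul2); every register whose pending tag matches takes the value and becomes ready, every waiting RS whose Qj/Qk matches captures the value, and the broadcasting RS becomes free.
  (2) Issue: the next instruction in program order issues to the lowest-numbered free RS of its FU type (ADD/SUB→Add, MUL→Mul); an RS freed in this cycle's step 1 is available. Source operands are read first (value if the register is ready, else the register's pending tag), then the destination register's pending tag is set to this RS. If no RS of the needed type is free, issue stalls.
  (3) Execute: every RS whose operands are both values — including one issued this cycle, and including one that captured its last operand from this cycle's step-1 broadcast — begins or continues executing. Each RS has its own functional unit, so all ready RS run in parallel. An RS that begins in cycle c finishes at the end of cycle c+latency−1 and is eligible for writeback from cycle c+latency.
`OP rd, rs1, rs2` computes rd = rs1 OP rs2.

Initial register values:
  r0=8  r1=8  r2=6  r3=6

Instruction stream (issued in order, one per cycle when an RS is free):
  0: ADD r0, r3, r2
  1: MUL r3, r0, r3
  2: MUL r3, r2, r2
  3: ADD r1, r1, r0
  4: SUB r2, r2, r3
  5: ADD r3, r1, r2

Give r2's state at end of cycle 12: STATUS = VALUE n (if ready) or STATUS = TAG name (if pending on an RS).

cycle 1: issue ADD r0<-Add1 // r0:Add1,r1:8,r2:6,r3:6
cycle 2: issue MUL r3<-Mul1 // r0:Add1,r1:8,r2:6,r3:Mul1
cycle 3: issue MUL r3<-Mul2 // r0:Add1,r1:8,r2:6,r3:Mul2
cycle 4: CDB Add1=12; issue ADD r1<-Add1 // r0:12,r1:Add1,r2:6,r3:Mul2
cycle 5: issue SUB r2<-Add2 // r0:12,r1:Add1,r2:Add2,r3:Mul2
cycle 6: issue ADD r3<-Add3 // r0:12,r1:Add1,r2:Add2,r3:Add3
cycle 7: CDB Add1=20 // r0:12,r1:20,r2:Add2,r3:Add3
cycle 8: CDB Mul2=36 // r0:12,r1:20,r2:Add2,r3:Add3
cycle 9: CDB Mul1=72 // r0:12,r1:20,r2:Add2,r3:Add3
cycle 10: - // r0:12,r1:20,r2:Add2,r3:Add3
cycle 11: CDB Add2=-30 // r0:12,r1:20,r2:-30,r3:Add3
cycle 12: - // r0:12,r1:20,r2:-30,r3:Add3

STATUS = VALUE -30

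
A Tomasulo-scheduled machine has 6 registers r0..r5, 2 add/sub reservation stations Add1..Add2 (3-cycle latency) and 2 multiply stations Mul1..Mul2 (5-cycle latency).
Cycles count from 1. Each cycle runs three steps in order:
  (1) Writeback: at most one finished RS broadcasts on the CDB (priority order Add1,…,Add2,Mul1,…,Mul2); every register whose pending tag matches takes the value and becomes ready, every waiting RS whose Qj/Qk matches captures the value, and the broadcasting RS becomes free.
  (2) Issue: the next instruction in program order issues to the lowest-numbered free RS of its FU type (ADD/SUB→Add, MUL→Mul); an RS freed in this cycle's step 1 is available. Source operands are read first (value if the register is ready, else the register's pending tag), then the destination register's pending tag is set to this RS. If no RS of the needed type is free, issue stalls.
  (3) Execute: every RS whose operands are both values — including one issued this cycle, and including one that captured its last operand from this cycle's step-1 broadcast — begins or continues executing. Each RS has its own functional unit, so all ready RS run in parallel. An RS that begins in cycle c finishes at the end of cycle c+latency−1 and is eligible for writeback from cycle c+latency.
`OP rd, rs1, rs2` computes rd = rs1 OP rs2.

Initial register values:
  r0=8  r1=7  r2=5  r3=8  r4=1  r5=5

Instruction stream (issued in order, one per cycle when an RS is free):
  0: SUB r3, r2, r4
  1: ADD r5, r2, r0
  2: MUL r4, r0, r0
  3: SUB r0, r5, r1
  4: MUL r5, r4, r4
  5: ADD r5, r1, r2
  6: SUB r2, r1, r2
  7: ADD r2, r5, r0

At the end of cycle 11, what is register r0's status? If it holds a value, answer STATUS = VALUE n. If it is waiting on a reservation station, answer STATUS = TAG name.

  c1: issue SUB r3<-Add1  regs: r0:8,r1:7,r2:5,r3:Add1,r4:1,r5:5
  c2: issue ADD r5<-Add2  regs: r0:8,r1:7,r2:5,r3:Add1,r4:1,r5:Add2
  c3: issue MUL r4<-Mul1  regs: r0:8,r1:7,r2:5,r3:Add1,r4:Mul1,r5:Add2
  c4: CDB Add1=4; issue SUB r0<-Add1  regs: r0:Add1,r1:7,r2:5,r3:4,r4:Mul1,r5:Add2
  c5: CDB Add2=13; issue MUL r5<-Mul2  regs: r0:Add1,r1:7,r2:5,r3:4,r4:Mul1,r5:Mul2
  c6: issue ADD r5<-Add2  regs: r0:Add1,r1:7,r2:5,r3:4,r4:Mul1,r5:Add2
  c7: stall  regs: r0:Add1,r1:7,r2:5,r3:4,r4:Mul1,r5:Add2
  c8: CDB Add1=6; issue SUB r2<-Add1  regs: r0:6,r1:7,r2:Add1,r3:4,r4:Mul1,r5:Add2
  c9: CDB Add2=12; issue ADD r2<-Add2  regs: r0:6,r1:7,r2:Add2,r3:4,r4:Mul1,r5:12
  c10: CDB Mul1=64  regs: r0:6,r1:7,r2:Add2,r3:4,r4:64,r5:12
  c11: CDB Add1=2  regs: r0:6,r1:7,r2:Add2,r3:4,r4:64,r5:12

STATUS = VALUE 6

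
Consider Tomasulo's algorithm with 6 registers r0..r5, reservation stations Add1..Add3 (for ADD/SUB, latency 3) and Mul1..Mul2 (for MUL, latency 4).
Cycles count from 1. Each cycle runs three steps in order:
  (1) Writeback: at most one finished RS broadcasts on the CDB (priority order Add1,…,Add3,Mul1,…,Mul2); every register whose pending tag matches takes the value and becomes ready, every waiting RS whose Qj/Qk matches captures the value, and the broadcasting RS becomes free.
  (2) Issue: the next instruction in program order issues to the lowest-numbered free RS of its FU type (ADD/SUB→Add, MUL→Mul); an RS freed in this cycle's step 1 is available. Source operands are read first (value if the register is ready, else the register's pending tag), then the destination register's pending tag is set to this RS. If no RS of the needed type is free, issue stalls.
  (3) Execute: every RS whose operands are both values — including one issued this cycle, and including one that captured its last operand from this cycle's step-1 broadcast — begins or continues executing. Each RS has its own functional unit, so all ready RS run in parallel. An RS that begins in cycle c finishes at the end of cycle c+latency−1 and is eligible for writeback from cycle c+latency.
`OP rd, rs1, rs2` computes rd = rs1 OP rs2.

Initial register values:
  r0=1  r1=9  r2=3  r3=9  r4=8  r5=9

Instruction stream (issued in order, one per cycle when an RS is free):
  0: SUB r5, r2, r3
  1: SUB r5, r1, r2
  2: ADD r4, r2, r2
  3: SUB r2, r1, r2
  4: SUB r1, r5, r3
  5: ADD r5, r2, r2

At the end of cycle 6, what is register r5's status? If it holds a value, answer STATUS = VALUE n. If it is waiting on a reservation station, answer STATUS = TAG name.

cycle 1: issue SUB r5<-Add1 // r0:1,r1:9,r2:3,r3:9,r4:8,r5:Add1
cycle 2: issue SUB r5<-Add2 // r0:1,r1:9,r2:3,r3:9,r4:8,r5:Add2
cycle 3: issue ADD r4<-Add3 // r0:1,r1:9,r2:3,r3:9,r4:Add3,r5:Add2
cycle 4: CDB Add1=-6; issue SUB r2<-Add1 // r0:1,r1:9,r2:Add1,r3:9,r4:Add3,r5:Add2
cycle 5: CDB Add2=6; issue SUB r1<-Add2 // r0:1,r1:Add2,r2:Add1,r3:9,r4:Add3,r5:6
cycle 6: CDB Add3=6; issue ADD r5<-Add3 // r0:1,r1:Add2,r2:Add1,r3:9,r4:6,r5:Add3

STATUS = TAG Add3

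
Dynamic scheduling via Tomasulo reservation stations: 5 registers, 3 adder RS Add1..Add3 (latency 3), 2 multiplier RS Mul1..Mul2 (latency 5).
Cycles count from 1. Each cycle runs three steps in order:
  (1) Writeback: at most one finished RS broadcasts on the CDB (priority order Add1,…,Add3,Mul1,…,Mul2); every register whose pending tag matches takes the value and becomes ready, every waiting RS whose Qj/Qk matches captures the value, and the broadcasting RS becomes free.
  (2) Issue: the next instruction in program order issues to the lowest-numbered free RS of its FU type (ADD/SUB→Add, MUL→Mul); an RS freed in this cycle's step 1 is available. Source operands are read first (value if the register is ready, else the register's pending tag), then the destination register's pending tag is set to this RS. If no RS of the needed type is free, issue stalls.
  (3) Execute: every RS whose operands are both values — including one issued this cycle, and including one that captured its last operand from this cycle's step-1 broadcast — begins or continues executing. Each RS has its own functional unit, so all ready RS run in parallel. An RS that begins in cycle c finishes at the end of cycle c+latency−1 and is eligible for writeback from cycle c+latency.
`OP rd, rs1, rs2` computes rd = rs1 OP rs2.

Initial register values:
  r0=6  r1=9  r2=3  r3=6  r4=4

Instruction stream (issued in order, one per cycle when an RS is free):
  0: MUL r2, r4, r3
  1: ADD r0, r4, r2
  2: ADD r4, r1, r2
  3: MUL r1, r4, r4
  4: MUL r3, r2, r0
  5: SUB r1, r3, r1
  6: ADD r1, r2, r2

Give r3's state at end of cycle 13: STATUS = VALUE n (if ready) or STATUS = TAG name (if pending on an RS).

STATUS = TAG Mul1

cycle 1: issue MUL r2<-Mul1 // r0:6,r1:9,r2:Mul1,r3:6,r4:4
cycle 2: issue ADD r0<-Add1 // r0:Add1,r1:9,r2:Mul1,r3:6,r4:4
cycle 3: issue ADD r4<-Add2 // r0:Add1,r1:9,r2:Mul1,r3:6,r4:Add2
cycle 4: issue MUL r1<-Mul2 // r0:Add1,r1:Mul2,r2:Mul1,r3:6,r4:Add2
cycle 5: stall // r0:Add1,r1:Mul2,r2:Mul1,r3:6,r4:Add2
cycle 6: CDB Mul1=24; issue MUL r3<-Mul1 // r0:Add1,r1:Mul2,r2:24,r3:Mul1,r4:Add2
cycle 7: issue SUB r1<-Add3 // r0:Add1,r1:Add3,r2:24,r3:Mul1,r4:Add2
cycle 8: stall // r0:Add1,r1:Add3,r2:24,r3:Mul1,r4:Add2
cycle 9: CDB Add1=28; issue ADD r1<-Add1 // r0:28,r1:Add1,r2:24,r3:Mul1,r4:Add2
cycle 10: CDB Add2=33 // r0:28,r1:Add1,r2:24,r3:Mul1,r4:33
cycle 11: - // r0:28,r1:Add1,r2:24,r3:Mul1,r4:33
cycle 12: CDB Add1=48 // r0:28,r1:48,r2:24,r3:Mul1,r4:33
cycle 13: - // r0:28,r1:48,r2:24,r3:Mul1,r4:33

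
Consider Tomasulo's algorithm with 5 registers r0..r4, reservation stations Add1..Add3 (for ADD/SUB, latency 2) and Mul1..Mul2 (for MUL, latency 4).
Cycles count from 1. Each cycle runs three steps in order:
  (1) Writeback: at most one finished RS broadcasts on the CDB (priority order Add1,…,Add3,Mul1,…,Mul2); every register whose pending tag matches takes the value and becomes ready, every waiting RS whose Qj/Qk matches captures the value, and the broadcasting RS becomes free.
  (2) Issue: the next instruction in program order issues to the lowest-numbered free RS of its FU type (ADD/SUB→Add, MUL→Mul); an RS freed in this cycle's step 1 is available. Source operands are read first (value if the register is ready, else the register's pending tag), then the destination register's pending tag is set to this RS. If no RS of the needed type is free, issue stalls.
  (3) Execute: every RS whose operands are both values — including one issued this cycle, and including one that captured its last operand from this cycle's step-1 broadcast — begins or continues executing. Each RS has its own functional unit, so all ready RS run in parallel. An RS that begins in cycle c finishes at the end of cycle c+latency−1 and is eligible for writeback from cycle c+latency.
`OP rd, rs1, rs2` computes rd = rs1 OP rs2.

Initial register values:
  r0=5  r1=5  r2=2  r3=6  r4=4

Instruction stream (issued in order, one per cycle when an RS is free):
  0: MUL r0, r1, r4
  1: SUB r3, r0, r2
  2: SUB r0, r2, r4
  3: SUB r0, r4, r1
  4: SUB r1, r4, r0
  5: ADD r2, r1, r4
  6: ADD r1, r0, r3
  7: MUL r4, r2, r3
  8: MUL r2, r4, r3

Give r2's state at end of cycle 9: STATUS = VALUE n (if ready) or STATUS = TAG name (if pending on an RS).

STATUS = TAG Add3

  c1: issue MUL r0<-Mul1  regs: r0:Mul1,r1:5,r2:2,r3:6,r4:4
  c2: issue SUB r3<-Add1  regs: r0:Mul1,r1:5,r2:2,r3:Add1,r4:4
  c3: issue SUB r0<-Add2  regs: r0:Add2,r1:5,r2:2,r3:Add1,r4:4
  c4: issue SUB r0<-Add3  regs: r0:Add3,r1:5,r2:2,r3:Add1,r4:4
  c5: CDB Add2=-2; issue SUB r1<-Add2  regs: r0:Add3,r1:Add2,r2:2,r3:Add1,r4:4
  c6: CDB Add3=-1; issue ADD r2<-Add3  regs: r0:-1,r1:Add2,r2:Add3,r3:Add1,r4:4
  c7: CDB Mul1=20; stall  regs: r0:-1,r1:Add2,r2:Add3,r3:Add1,r4:4
  c8: CDB Add2=5; issue ADD r1<-Add2  regs: r0:-1,r1:Add2,r2:Add3,r3:Add1,r4:4
  c9: CDB Add1=18; issue MUL r4<-Mul1  regs: r0:-1,r1:Add2,r2:Add3,r3:18,r4:Mul1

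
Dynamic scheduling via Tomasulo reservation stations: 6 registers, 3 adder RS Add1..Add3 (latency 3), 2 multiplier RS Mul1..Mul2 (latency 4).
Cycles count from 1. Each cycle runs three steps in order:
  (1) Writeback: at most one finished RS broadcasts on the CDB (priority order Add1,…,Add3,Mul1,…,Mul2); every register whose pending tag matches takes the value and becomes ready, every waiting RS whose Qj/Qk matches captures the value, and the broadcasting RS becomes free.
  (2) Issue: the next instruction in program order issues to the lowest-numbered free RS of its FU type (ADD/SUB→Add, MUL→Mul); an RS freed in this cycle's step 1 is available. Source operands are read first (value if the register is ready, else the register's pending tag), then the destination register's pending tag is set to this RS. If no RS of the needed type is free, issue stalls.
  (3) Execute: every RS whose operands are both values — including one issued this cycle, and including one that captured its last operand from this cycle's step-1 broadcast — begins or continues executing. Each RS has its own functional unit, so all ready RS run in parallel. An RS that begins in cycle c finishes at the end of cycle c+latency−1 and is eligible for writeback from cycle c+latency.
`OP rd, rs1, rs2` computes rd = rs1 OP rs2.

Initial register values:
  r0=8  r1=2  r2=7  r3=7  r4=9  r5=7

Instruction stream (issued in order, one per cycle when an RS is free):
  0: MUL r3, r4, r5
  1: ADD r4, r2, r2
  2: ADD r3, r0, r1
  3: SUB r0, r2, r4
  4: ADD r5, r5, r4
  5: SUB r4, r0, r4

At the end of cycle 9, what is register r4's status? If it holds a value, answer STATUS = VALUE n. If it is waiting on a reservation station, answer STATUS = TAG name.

  c1: issue MUL r3<-Mul1  regs: r0:8,r1:2,r2:7,r3:Mul1,r4:9,r5:7
  c2: issue ADD r4<-Add1  regs: r0:8,r1:2,r2:7,r3:Mul1,r4:Add1,r5:7
  c3: issue ADD r3<-Add2  regs: r0:8,r1:2,r2:7,r3:Add2,r4:Add1,r5:7
  c4: issue SUB r0<-Add3  regs: r0:Add3,r1:2,r2:7,r3:Add2,r4:Add1,r5:7
  c5: CDB Add1=14; issue ADD r5<-Add1  regs: r0:Add3,r1:2,r2:7,r3:Add2,r4:14,r5:Add1
  c6: CDB Add2=10; issue SUB r4<-Add2  regs: r0:Add3,r1:2,r2:7,r3:10,r4:Add2,r5:Add1
  c7: CDB Mul1=63  regs: r0:Add3,r1:2,r2:7,r3:10,r4:Add2,r5:Add1
  c8: CDB Add1=21  regs: r0:Add3,r1:2,r2:7,r3:10,r4:Add2,r5:21
  c9: CDB Add3=-7  regs: r0:-7,r1:2,r2:7,r3:10,r4:Add2,r5:21

STATUS = TAG Add2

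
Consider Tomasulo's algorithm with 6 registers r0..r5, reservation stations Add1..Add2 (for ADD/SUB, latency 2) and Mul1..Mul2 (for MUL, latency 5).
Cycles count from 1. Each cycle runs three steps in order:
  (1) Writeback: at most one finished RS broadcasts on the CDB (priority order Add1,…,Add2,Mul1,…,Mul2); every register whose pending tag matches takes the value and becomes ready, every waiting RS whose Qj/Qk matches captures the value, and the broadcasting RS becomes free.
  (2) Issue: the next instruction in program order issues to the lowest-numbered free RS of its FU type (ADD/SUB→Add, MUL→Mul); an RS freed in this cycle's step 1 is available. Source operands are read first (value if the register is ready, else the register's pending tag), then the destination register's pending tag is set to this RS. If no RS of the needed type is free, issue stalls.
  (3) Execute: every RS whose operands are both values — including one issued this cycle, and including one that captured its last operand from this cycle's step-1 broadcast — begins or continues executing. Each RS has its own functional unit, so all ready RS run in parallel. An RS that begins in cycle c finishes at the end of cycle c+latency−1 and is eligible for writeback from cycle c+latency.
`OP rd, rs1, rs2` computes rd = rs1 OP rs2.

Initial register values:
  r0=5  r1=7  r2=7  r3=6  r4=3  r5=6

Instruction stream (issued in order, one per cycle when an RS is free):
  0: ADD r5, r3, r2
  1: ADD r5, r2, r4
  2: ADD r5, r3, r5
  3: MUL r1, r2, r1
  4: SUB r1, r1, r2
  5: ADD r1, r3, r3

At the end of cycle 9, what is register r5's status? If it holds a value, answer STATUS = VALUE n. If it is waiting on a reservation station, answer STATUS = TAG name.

STATUS = VALUE 16

  c1: issue ADD r5<-Add1  regs: r0:5,r1:7,r2:7,r3:6,r4:3,r5:Add1
  c2: issue ADD r5<-Add2  regs: r0:5,r1:7,r2:7,r3:6,r4:3,r5:Add2
  c3: CDB Add1=13; issue ADD r5<-Add1  regs: r0:5,r1:7,r2:7,r3:6,r4:3,r5:Add1
  c4: CDB Add2=10; issue MUL r1<-Mul1  regs: r0:5,r1:Mul1,r2:7,r3:6,r4:3,r5:Add1
  c5: issue SUB r1<-Add2  regs: r0:5,r1:Add2,r2:7,r3:6,r4:3,r5:Add1
  c6: CDB Add1=16; issue ADD r1<-Add1  regs: r0:5,r1:Add1,r2:7,r3:6,r4:3,r5:16
  c7: -  regs: r0:5,r1:Add1,r2:7,r3:6,r4:3,r5:16
  c8: CDB Add1=12  regs: r0:5,r1:12,r2:7,r3:6,r4:3,r5:16
  c9: CDB Mul1=49  regs: r0:5,r1:12,r2:7,r3:6,r4:3,r5:16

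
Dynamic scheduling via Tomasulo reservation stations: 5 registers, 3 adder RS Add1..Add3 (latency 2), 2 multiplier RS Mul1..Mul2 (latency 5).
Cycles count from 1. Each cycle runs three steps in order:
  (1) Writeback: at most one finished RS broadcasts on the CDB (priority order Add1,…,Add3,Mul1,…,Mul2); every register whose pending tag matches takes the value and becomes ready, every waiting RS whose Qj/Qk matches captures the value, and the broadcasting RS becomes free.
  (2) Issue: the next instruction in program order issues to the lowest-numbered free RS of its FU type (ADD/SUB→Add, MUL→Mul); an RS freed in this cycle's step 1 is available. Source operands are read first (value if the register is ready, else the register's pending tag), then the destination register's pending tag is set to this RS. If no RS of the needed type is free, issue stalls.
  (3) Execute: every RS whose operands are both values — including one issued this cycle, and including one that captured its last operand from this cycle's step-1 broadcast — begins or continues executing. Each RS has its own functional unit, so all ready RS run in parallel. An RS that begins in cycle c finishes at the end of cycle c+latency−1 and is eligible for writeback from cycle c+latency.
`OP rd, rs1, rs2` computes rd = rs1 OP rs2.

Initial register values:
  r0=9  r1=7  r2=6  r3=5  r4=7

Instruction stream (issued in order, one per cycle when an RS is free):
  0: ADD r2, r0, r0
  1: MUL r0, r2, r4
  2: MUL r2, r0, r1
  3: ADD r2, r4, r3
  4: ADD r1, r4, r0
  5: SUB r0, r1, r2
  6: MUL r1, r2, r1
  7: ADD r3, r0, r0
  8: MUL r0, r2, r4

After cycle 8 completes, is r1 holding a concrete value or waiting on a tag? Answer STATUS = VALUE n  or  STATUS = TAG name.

c1: issue ADD r2<-Add1 | r0:9,r1:7,r2:Add1,r3:5,r4:7
c2: issue MUL r0<-Mul1 | r0:Mul1,r1:7,r2:Add1,r3:5,r4:7
c3: CDB Add1=18; issue MUL r2<-Mul2 | r0:Mul1,r1:7,r2:Mul2,r3:5,r4:7
c4: issue ADD r2<-Add1 | r0:Mul1,r1:7,r2:Add1,r3:5,r4:7
c5: issue ADD r1<-Add2 | r0:Mul1,r1:Add2,r2:Add1,r3:5,r4:7
c6: CDB Add1=12; issue SUB r0<-Add1 | r0:Add1,r1:Add2,r2:12,r3:5,r4:7
c7: stall | r0:Add1,r1:Add2,r2:12,r3:5,r4:7
c8: CDB Mul1=126; issue MUL r1<-Mul1 | r0:Add1,r1:Mul1,r2:12,r3:5,r4:7

STATUS = TAG Mul1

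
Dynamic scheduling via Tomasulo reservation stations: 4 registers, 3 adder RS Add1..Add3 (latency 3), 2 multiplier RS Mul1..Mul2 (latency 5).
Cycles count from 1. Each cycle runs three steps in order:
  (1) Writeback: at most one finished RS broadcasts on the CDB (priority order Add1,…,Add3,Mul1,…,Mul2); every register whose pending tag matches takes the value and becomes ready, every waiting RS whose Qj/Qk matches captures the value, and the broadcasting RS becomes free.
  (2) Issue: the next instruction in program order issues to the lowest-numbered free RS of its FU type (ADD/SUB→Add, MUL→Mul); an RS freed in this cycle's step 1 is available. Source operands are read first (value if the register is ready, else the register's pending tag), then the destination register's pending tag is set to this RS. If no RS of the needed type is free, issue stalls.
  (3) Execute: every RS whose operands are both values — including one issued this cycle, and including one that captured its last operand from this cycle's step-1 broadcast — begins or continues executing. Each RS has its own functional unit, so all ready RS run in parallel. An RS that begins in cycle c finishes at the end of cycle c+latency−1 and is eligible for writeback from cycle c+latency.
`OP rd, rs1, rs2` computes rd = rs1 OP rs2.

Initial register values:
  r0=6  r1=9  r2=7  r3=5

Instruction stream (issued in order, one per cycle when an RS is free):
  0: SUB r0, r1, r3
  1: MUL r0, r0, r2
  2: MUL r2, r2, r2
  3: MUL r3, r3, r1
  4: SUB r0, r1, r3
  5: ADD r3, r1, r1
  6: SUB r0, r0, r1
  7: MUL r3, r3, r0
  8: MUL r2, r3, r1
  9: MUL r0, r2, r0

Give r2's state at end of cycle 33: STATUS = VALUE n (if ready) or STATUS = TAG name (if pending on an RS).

STATUS = VALUE -7290

  c1: issue SUB r0<-Add1  regs: r0:Add1,r1:9,r2:7,r3:5
  c2: issue MUL r0<-Mul1  regs: r0:Mul1,r1:9,r2:7,r3:5
  c3: issue MUL r2<-Mul2  regs: r0:Mul1,r1:9,r2:Mul2,r3:5
  c4: CDB Add1=4; stall  regs: r0:Mul1,r1:9,r2:Mul2,r3:5
  c5: stall  regs: r0:Mul1,r1:9,r2:Mul2,r3:5
  c6: stall  regs: r0:Mul1,r1:9,r2:Mul2,r3:5
  c7: stall  regs: r0:Mul1,r1:9,r2:Mul2,r3:5
  c8: CDB Mul2=49; issue MUL r3<-Mul2  regs: r0:Mul1,r1:9,r2:49,r3:Mul2
  c9: CDB Mul1=28; issue SUB r0<-Add1  regs: r0:Add1,r1:9,r2:49,r3:Mul2
  c10: issue ADD r3<-Add2  regs: r0:Add1,r1:9,r2:49,r3:Add2
  c11: issue SUB r0<-Add3  regs: r0:Add3,r1:9,r2:49,r3:Add2
  c12: issue MUL r3<-Mul1  regs: r0:Add3,r1:9,r2:49,r3:Mul1
  c13: CDB Add2=18; stall  regs: r0:Add3,r1:9,r2:49,r3:Mul1
  c14: CDB Mul2=45; issue MUL r2<-Mul2  regs: r0:Add3,r1:9,r2:Mul2,r3:Mul1
  c15: stall  regs: r0:Add3,r1:9,r2:Mul2,r3:Mul1
  c16: stall  regs: r0:Add3,r1:9,r2:Mul2,r3:Mul1
  c17: CDB Add1=-36; stall  regs: r0:Add3,r1:9,r2:Mul2,r3:Mul1
  c18: stall  regs: r0:Add3,r1:9,r2:Mul2,r3:Mul1
  c19: stall  regs: r0:Add3,r1:9,r2:Mul2,r3:Mul1
  c20: CDB Add3=-45; stall  regs: r0:-45,r1:9,r2:Mul2,r3:Mul1
  c21: stall  regs: r0:-45,r1:9,r2:Mul2,r3:Mul1
  c22: stall  regs: r0:-45,r1:9,r2:Mul2,r3:Mul1
  c23: stall  regs: r0:-45,r1:9,r2:Mul2,r3:Mul1
  c24: stall  regs: r0:-45,r1:9,r2:Mul2,r3:Mul1
  c25: CDB Mul1=-810; issue MUL r0<-Mul1  regs: r0:Mul1,r1:9,r2:Mul2,r3:-810
  c26: -  regs: r0:Mul1,r1:9,r2:Mul2,r3:-810
  c27: -  regs: r0:Mul1,r1:9,r2:Mul2,r3:-810
  c28: -  regs: r0:Mul1,r1:9,r2:Mul2,r3:-810
  c29: -  regs: r0:Mul1,r1:9,r2:Mul2,r3:-810
  c30: CDB Mul2=-7290  regs: r0:Mul1,r1:9,r2:-7290,r3:-810
  c31: -  regs: r0:Mul1,r1:9,r2:-7290,r3:-810
  c32: -  regs: r0:Mul1,r1:9,r2:-7290,r3:-810
  c33: -  regs: r0:Mul1,r1:9,r2:-7290,r3:-810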